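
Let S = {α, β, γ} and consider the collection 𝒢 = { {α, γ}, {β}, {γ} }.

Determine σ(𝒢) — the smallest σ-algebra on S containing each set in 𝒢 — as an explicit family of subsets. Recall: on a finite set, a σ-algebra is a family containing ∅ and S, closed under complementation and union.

σ(𝒢) (8 sets): { {}, {α}, {β}, {γ}, {α, β}, {α, γ}, {β, γ}, S }

Check:
Start: 𝒢 ∪ {∅, S} = { {}, {β}, {γ}, {α, γ}, S }.
Step 1. New:
  {α, β}  = {γ}ᶜ
  {β, γ}  = {γ} ∪ {β}
  [7 total]
Step 2. New:
  {α}  = {β, γ}ᶜ
  [8 total]
Step 3 adds nothing — fixpoint reached.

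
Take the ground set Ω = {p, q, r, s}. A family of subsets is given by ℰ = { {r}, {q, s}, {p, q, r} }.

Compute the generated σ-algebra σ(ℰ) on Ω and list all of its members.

σ(ℰ) (16 sets): { {}, {p}, {q}, {r}, {s}, {p, q}, {p, r}, {p, s}, {q, r}, {q, s}, {r, s}, {p, q, r}, {p, q, s}, {p, r, s}, {q, r, s}, Ω }

Derivation:
Initial family (5 sets): { {}, {r}, {q, s}, {p, q, r}, Ω }.
Step 1. New:
  {s}  = complement {p, q, r}
  {p, r}  = complement {q, s}
  {p, q, s}  = complement {r}
  {q, r, s}  = {r} ∪ {q, s}
  (now 9)
Step 2: +3 →
  {p}  = complement {q, r, s}
  {r, s}  = {r} ∪ {s}
  {p, r, s}  = {p, r} ∪ {s}
  (now 12)
Step 3: 3 new —
  {q}  = complement {p, r, s}
  {p, q}  = complement {r, s}
  {p, s}  = {s} ∪ {p}
  (now 15)
Step 4. New:
  {q, r}  = complement {p, s}
  (now 16)
Step 5: closed — nothing new.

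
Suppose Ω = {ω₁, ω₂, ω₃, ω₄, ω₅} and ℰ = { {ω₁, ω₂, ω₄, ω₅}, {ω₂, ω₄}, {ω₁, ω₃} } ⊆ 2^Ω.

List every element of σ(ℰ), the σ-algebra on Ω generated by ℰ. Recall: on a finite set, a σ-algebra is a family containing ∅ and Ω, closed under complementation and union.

Seed the family with ℰ together with ∅ and Ω: { {}, {ω₁, ω₃}, {ω₂, ω₄}, {ω₁, ω₂, ω₄, ω₅}, Ω }.
Step 1: 4 new —
  {ω₃}  = {ω₁, ω₂, ω₄, ω₅}ᶜ
  {ω₁, ω₃, ω₅}  = {ω₂, ω₄}ᶜ
  {ω₂, ω₄, ω₅}  = {ω₁, ω₃}ᶜ
  {ω₁, ω₂, ω₃, ω₄}  = {ω₁, ω₃} ∪ {ω₂, ω₄}
  — 9 sets.
Step 2: +3 →
  {ω₅}  = {ω₁, ω₂, ω₃, ω₄}ᶜ
  {ω₂, ω₃, ω₄}  = {ω₃} ∪ {ω₂, ω₄}
  {ω₂, ω₃, ω₄, ω₅}  = {ω₃} ∪ {ω₂, ω₄, ω₅}
  — 12 sets.
Step 3 adds 3:
  {ω₁}  = {ω₂, ω₃, ω₄, ω₅}ᶜ
  {ω₁, ω₅}  = {ω₂, ω₃, ω₄}ᶜ
  {ω₃, ω₅}  = {ω₃} ∪ {ω₅}
  — 15 sets.
Step 4 (1 new):
  {ω₁, ω₂, ω₄}  = {ω₃, ω₅}ᶜ
  — 16 sets.
Step 5 adds nothing — fixpoint reached.

Hence σ(ℰ) has 16 members: { {}, {ω₁}, {ω₃}, {ω₅}, {ω₁, ω₃}, {ω₁, ω₅}, {ω₂, ω₄}, {ω₃, ω₅}, {ω₁, ω₂, ω₄}, {ω₁, ω₃, ω₅}, {ω₂, ω₃, ω₄}, {ω₂, ω₄, ω₅}, {ω₁, ω₂, ω₃, ω₄}, {ω₁, ω₂, ω₄, ω₅}, {ω₂, ω₃, ω₄, ω₅}, Ω }.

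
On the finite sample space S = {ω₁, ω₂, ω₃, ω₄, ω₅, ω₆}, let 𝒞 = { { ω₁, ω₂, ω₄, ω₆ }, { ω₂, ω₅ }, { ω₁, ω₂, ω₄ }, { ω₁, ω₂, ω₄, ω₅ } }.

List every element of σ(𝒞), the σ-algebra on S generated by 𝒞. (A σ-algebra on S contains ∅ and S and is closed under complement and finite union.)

σ(𝒞) = { {}, { ω₂ }, { ω₃ }, { ω₅ }, { ω₆ }, { ω₁, ω₄ }, { ω₂, ω₃ }, { ω₂, ω₅ }, { ω₂, ω₆ }, { ω₃, ω₅ }, { ω₃, ω₆ }, { ω₅, ω₆ }, { ω₁, ω₂, ω₄ }, { ω₁, ω₃, ω₄ }, { ω₁, ω₄, ω₅ }, { ω₁, ω₄, ω₆ }, { ω₂, ω₃, ω₅ }, { ω₂, ω₃, ω₆ }, { ω₂, ω₅, ω₆ }, { ω₃, ω₅, ω₆ }, { ω₁, ω₂, ω₃, ω₄ }, { ω₁, ω₂, ω₄, ω₅ }, { ω₁, ω₂, ω₄, ω₆ }, { ω₁, ω₃, ω₄, ω₅ }, { ω₁, ω₃, ω₄, ω₆ }, { ω₁, ω₄, ω₅, ω₆ }, { ω₂, ω₃, ω₅, ω₆ }, { ω₁, ω₂, ω₃, ω₄, ω₅ }, { ω₁, ω₂, ω₃, ω₄, ω₆ }, { ω₁, ω₂, ω₄, ω₅, ω₆ }, { ω₁, ω₃, ω₄, ω₅, ω₆ }, S }

Working:
Start: 𝒞 ∪ {∅, S} = { {}, { ω₂, ω₅ }, { ω₁, ω₂, ω₄ }, { ω₁, ω₂, ω₄, ω₅ }, { ω₁, ω₂, ω₄, ω₆ }, S }.
Pass 1: 5 new —
  { ω₃, ω₅ }  = ᶜ of { ω₁, ω₂, ω₄, ω₆ }
  { ω₃, ω₆ }  = ᶜ of { ω₁, ω₂, ω₄, ω₅ }
  { ω₃, ω₅, ω₆ }  = ᶜ of { ω₁, ω₂, ω₄ }
  { ω₁, ω₃, ω₄, ω₆ }  = ᶜ of { ω₂, ω₅ }
  { ω₁, ω₂, ω₄, ω₅, ω₆ }  = { ω₂, ω₅ } ∪ { ω₁, ω₂, ω₄, ω₆ }
  (now 11)
Pass 2: +6 →
  { ω₃ }  = ᶜ of { ω₁, ω₂, ω₄, ω₅, ω₆ }
  { ω₂, ω₃, ω₅ }  = { ω₂, ω₅ } ∪ { ω₃, ω₅ }
  { ω₂, ω₃, ω₅, ω₆ }  = { ω₂, ω₅ } ∪ { ω₃, ω₆ }
  { ω₁, ω₂, ω₃, ω₄, ω₅ }  = { ω₁, ω₂, ω₄, ω₅ } ∪ { ω₃, ω₅ }
  { ω₁, ω₂, ω₃, ω₄, ω₆ }  = { ω₁, ω₂, ω₄, ω₆ } ∪ { ω₃, ω₆ }
  { ω₁, ω₃, ω₄, ω₅, ω₆ }  = { ω₁, ω₃, ω₄, ω₆ } ∪ { ω₃, ω₅, ω₆ }
  (now 17)
Pass 3 (6 new):
  { ω₂ }  = ᶜ of { ω₁, ω₃, ω₄, ω₅, ω₆ }
  { ω₅ }  = ᶜ of { ω₁, ω₂, ω₃, ω₄, ω₆ }
  { ω₆ }  = ᶜ of { ω₁, ω₂, ω₃, ω₄, ω₅ }
  { ω₁, ω₄ }  = ᶜ of { ω₂, ω₃, ω₅, ω₆ }
  { ω₁, ω₄, ω₆ }  = ᶜ of { ω₂, ω₃, ω₅ }
  { ω₁, ω₂, ω₃, ω₄ }  = { ω₃ } ∪ { ω₁, ω₂, ω₄ }
  (now 23)
Pass 4: 9 new —
  { ω₂, ω₃ }  = { ω₂ } ∪ { ω₃ }
  { ω₂, ω₆ }  = { ω₂ } ∪ { ω₆ }
  { ω₅, ω₆ }  = ᶜ of { ω₁, ω₂, ω₃, ω₄ }
  { ω₁, ω₃, ω₄ }  = { ω₃ } ∪ { ω₁, ω₄ }
  { ω₁, ω₄, ω₅ }  = { ω₅ } ∪ { ω₁, ω₄ }
  { ω₂, ω₃, ω₆ }  = { ω₂ } ∪ { ω₃, ω₆ }
  { ω₂, ω₅, ω₆ }  = { ω₂, ω₅ } ∪ { ω₆ }
  { ω₁, ω₃, ω₄, ω₅ }  = { ω₁, ω₄ } ∪ { ω₃, ω₅ }
  { ω₁, ω₄, ω₅, ω₆ }  = { ω₁, ω₄, ω₆ } ∪ { ω₅ }
  (now 32)
Pass 5 adds nothing — fixpoint reached.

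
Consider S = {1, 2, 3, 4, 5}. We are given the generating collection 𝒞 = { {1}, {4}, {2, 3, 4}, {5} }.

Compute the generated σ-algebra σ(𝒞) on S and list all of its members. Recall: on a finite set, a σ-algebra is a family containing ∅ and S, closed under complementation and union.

|σ(𝒞)| = 16.  σ(𝒞) = { ∅, {1}, {4}, {5}, {1, 4}, {1, 5}, {2, 3}, {4, 5}, {1, 2, 3}, {1, 4, 5}, {2, 3, 4}, {2, 3, 5}, {1, 2, 3, 4}, {1, 2, 3, 5}, {2, 3, 4, 5}, S }

Trace:
Initial family (6 sets): { ∅, {1}, {4}, {5}, {2, 3, 4}, S }.
Round 1 adds 6:
  {1, 4}  = {4} ∪ {1}
  {1, 5}  = ᶜ of {2, 3, 4}
  {4, 5}  = {4} ∪ {5}
  {1, 2, 3, 4}  = ᶜ of {5}
  {1, 2, 3, 5}  = ᶜ of {4}
  {2, 3, 4, 5}  = ᶜ of {1}
  (now 12)
Round 2: +3 →
  {1, 2, 3}  = ᶜ of {4, 5}
  {1, 4, 5}  = {5} ∪ {1, 4}
  {2, 3, 5}  = ᶜ of {1, 4}
  (now 15)
Round 3. New:
  {2, 3}  = ᶜ of {1, 4, 5}
  (now 16)
Round 4: closed — nothing new.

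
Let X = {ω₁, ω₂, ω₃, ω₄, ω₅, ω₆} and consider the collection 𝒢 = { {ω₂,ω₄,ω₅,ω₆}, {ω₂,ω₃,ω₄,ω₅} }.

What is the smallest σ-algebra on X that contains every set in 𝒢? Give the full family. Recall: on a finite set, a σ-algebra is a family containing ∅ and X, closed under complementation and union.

|σ(𝒢)| = 16.  σ(𝒢) = { {}, {ω₁}, {ω₃}, {ω₆}, {ω₁,ω₃}, {ω₁,ω₆}, {ω₃,ω₆}, {ω₁,ω₃,ω₆}, {ω₂,ω₄,ω₅}, {ω₁,ω₂,ω₄,ω₅}, {ω₂,ω₃,ω₄,ω₅}, {ω₂,ω₄,ω₅,ω₆}, {ω₁,ω₂,ω₃,ω₄,ω₅}, {ω₁,ω₂,ω₄,ω₅,ω₆}, {ω₂,ω₃,ω₄,ω₅,ω₆}, X }

Check:
Initial family (4 sets): { {}, {ω₂,ω₃,ω₄,ω₅}, {ω₂,ω₄,ω₅,ω₆}, X }.
Round 1 (3 new):
  {ω₁,ω₃}  = {ω₂,ω₄,ω₅,ω₆}ᶜ
  {ω₁,ω₆}  = {ω₂,ω₃,ω₄,ω₅}ᶜ
  {ω₂,ω₃,ω₄,ω₅,ω₆}  = {ω₂,ω₃,ω₄,ω₅} ∪ {ω₂,ω₄,ω₅,ω₆}
  — 7 sets.
Round 2. New:
  {ω₁}  = {ω₂,ω₃,ω₄,ω₅,ω₆}ᶜ
  {ω₁,ω₃,ω₆}  = {ω₁,ω₃} ∪ {ω₁,ω₆}
  {ω₁,ω₂,ω₃,ω₄,ω₅}  = {ω₁,ω₃} ∪ {ω₂,ω₃,ω₄,ω₅}
  {ω₁,ω₂,ω₄,ω₅,ω₆}  = {ω₂,ω₄,ω₅,ω₆} ∪ {ω₁,ω₆}
  — 11 sets.
Round 3. New:
  {ω₃}  = {ω₁,ω₂,ω₄,ω₅,ω₆}ᶜ
  {ω₆}  = {ω₁,ω₂,ω₃,ω₄,ω₅}ᶜ
  {ω₂,ω₄,ω₅}  = {ω₁,ω₃,ω₆}ᶜ
  — 14 sets.
Round 4: +2 →
  {ω₃,ω₆}  = {ω₃} ∪ {ω₆}
  {ω₁,ω₂,ω₄,ω₅}  = {ω₂,ω₄,ω₅} ∪ {ω₁}
  — 16 sets.
Round 5 adds nothing — fixpoint reached.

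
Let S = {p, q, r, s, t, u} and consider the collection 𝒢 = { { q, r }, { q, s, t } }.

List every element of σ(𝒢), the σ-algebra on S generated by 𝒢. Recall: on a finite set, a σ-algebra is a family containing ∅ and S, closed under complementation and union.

σ(𝒢) (16 sets): { {}, { q }, { r }, { p, u }, { q, r }, { s, t }, { p, q, u }, { p, r, u }, { q, s, t }, { r, s, t }, { p, q, r, u }, { p, s, t, u }, { q, r, s, t }, { p, q, s, t, u }, { p, r, s, t, u }, S }

Derivation:
Start: 𝒢 ∪ {∅, S} = { {}, { q, r }, { q, s, t }, S }.
Iteration 1 adds 3:
  { p, r, u }  = ᶜ of { q, s, t }
  { p, s, t, u }  = ᶜ of { q, r }
  { q, r, s, t }  = { q, s, t } ∪ { q, r }
  — 7 sets.
Iteration 2 adds 4:
  { p, u }  = ᶜ of { q, r, s, t }
  { p, q, r, u }  = { q, r } ∪ { p, r, u }
  { p, q, s, t, u }  = { p, s, t, u } ∪ { q, s, t }
  { p, r, s, t, u }  = { p, r, u } ∪ { p, s, t, u }
  — 11 sets.
Iteration 3 adds 3:
  { q }  = ᶜ of { p, r, s, t, u }
  { r }  = ᶜ of { p, q, s, t, u }
  { s, t }  = ᶜ of { p, q, r, u }
  — 14 sets.
Iteration 4: +2 →
  { p, q, u }  = { p, u } ∪ { q }
  { r, s, t }  = { s, t } ∪ { r }
  — 16 sets.
Iteration 5 adds nothing — fixpoint reached.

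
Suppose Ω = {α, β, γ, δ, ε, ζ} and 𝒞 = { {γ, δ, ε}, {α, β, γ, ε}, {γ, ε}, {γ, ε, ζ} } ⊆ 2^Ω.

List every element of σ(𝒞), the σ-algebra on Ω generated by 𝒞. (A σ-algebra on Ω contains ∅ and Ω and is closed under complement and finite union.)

Begin from { {}, {γ, ε}, {γ, δ, ε}, {γ, ε, ζ}, {α, β, γ, ε}, Ω } (that is, 𝒞 plus ∅ and Ω).
Step 1: +7 →
  {δ, ζ}  = ᶜ of {α, β, γ, ε}
  {α, β, δ}  = ᶜ of {γ, ε, ζ}
  {α, β, ζ}  = ᶜ of {γ, δ, ε}
  {α, β, δ, ζ}  = ᶜ of {γ, ε}
  {γ, δ, ε, ζ}  = {γ, δ, ε} ∪ {γ, ε, ζ}
  {α, β, γ, δ, ε}  = {γ, δ, ε} ∪ {α, β, γ, ε}
  {α, β, γ, ε, ζ}  = {γ, ε, ζ} ∪ {α, β, γ, ε}
  |family| = 13
Step 2 adds 3:
  {δ}  = ᶜ of {α, β, γ, ε, ζ}
  {ζ}  = ᶜ of {α, β, γ, δ, ε}
  {α, β}  = ᶜ of {γ, δ, ε, ζ}
  |family| = 16
Step 3 adds nothing — fixpoint reached.

Therefore σ(𝒞) = { {}, {δ}, {ζ}, {α, β}, {γ, ε}, {δ, ζ}, {α, β, δ}, {α, β, ζ}, {γ, δ, ε}, {γ, ε, ζ}, {α, β, γ, ε}, {α, β, δ, ζ}, {γ, δ, ε, ζ}, {α, β, γ, δ, ε}, {α, β, γ, ε, ζ}, Ω } (|σ(𝒞)| = 16).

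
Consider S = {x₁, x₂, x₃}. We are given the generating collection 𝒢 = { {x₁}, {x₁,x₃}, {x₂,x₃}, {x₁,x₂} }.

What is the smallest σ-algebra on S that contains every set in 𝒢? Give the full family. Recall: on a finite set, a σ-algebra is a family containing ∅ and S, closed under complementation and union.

σ(𝒢) (8 sets): { {}, {x₁}, {x₂}, {x₃}, {x₁,x₂}, {x₁,x₃}, {x₂,x₃}, S }

Derivation:
Initial family (6 sets): { {}, {x₁}, {x₁,x₂}, {x₁,x₃}, {x₂,x₃}, S }.
Step 1: 2 new —
  {x₂}  = {x₁,x₃}ᶜ
  {x₃}  = {x₁,x₂}ᶜ
  — 8 sets.
After Step 2 the family is unchanged; done.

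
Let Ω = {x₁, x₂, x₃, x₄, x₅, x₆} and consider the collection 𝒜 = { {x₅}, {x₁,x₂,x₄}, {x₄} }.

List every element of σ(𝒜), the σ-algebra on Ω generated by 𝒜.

|σ(𝒜)| = 16.  σ(𝒜) = { {}, {x₄}, {x₅}, {x₁,x₂}, {x₃,x₆}, {x₄,x₅}, {x₁,x₂,x₄}, {x₁,x₂,x₅}, {x₃,x₄,x₆}, {x₃,x₅,x₆}, {x₁,x₂,x₃,x₆}, {x₁,x₂,x₄,x₅}, {x₃,x₄,x₅,x₆}, {x₁,x₂,x₃,x₄,x₆}, {x₁,x₂,x₃,x₅,x₆}, Ω }

Derivation:
Take S₀ = 𝒜 ∪ {∅, Ω} = { {}, {x₄}, {x₅}, {x₁,x₂,x₄}, Ω }.
Pass 1. New:
  {x₄,x₅}  = {x₄} ∪ {x₅}
  {x₃,x₅,x₆}  = {x₁,x₂,x₄}ᶜ
  {x₁,x₂,x₄,x₅}  = {x₁,x₂,x₄} ∪ {x₅}
  {x₁,x₂,x₃,x₄,x₆}  = {x₅}ᶜ
  {x₁,x₂,x₃,x₅,x₆}  = {x₄}ᶜ
Pass 2: +3 →
  {x₃,x₆}  = {x₁,x₂,x₄,x₅}ᶜ
  {x₁,x₂,x₃,x₆}  = {x₄,x₅}ᶜ
  {x₃,x₄,x₅,x₆}  = {x₄,x₅} ∪ {x₃,x₅,x₆}
Pass 3 (2 new):
  {x₁,x₂}  = {x₃,x₄,x₅,x₆}ᶜ
  {x₃,x₄,x₆}  = {x₃,x₆} ∪ {x₄}
Pass 4: 1 new —
  {x₁,x₂,x₅}  = {x₃,x₄,x₆}ᶜ
Pass 5: no new sets; the family is a σ-algebra.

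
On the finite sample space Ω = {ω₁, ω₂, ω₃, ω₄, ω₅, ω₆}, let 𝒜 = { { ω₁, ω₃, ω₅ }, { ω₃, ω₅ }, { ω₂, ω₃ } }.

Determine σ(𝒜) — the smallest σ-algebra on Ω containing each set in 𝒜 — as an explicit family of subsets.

σ(𝒜) = { ∅, { ω₁ }, { ω₂ }, { ω₃ }, { ω₅ }, { ω₁, ω₂ }, { ω₁, ω₃ }, { ω₁, ω₅ }, { ω₂, ω₃ }, { ω₂, ω₅ }, { ω₃, ω₅ }, { ω₄, ω₆ }, { ω₁, ω₂, ω₃ }, { ω₁, ω₂, ω₅ }, { ω₁, ω₃, ω₅ }, { ω₁, ω₄, ω₆ }, { ω₂, ω₃, ω₅ }, { ω₂, ω₄, ω₆ }, { ω₃, ω₄, ω₆ }, { ω₄, ω₅, ω₆ }, { ω₁, ω₂, ω₃, ω₅ }, { ω₁, ω₂, ω₄, ω₆ }, { ω₁, ω₃, ω₄, ω₆ }, { ω₁, ω₄, ω₅, ω₆ }, { ω₂, ω₃, ω₄, ω₆ }, { ω₂, ω₄, ω₅, ω₆ }, { ω₃, ω₄, ω₅, ω₆ }, { ω₁, ω₂, ω₃, ω₄, ω₆ }, { ω₁, ω₂, ω₄, ω₅, ω₆ }, { ω₁, ω₃, ω₄, ω₅, ω₆ }, { ω₂, ω₃, ω₄, ω₅, ω₆ }, Ω }

Check:
Start: 𝒜 ∪ {∅, Ω} = { ∅, { ω₂, ω₃ }, { ω₃, ω₅ }, { ω₁, ω₃, ω₅ }, Ω }.
Step 1 (5 new):
  { ω₂, ω₃, ω₅ }  = { ω₂, ω₃ } ∪ { ω₃, ω₅ }
  { ω₂, ω₄, ω₆ }  = complement { ω₁, ω₃, ω₅ }
  { ω₁, ω₂, ω₃, ω₅ }  = { ω₂, ω₃ } ∪ { ω₁, ω₃, ω₅ }
  { ω₁, ω₂, ω₄, ω₆ }  = complement { ω₃, ω₅ }
  { ω₁, ω₄, ω₅, ω₆ }  = complement { ω₂, ω₃ }
  (now 10)
Step 2. New:
  { ω₄, ω₆ }  = complement { ω₁, ω₂, ω₃, ω₅ }
  { ω₁, ω₄, ω₆ }  = complement { ω₂, ω₃, ω₅ }
  { ω₂, ω₃, ω₄, ω₆ }  = { ω₂, ω₄, ω₆ } ∪ { ω₂, ω₃ }
  { ω₁, ω₂, ω₃, ω₄, ω₆ }  = { ω₁, ω₂, ω₄, ω₆ } ∪ { ω₂, ω₃ }
  { ω₁, ω₂, ω₄, ω₅, ω₆ }  = { ω₂, ω₄, ω₆ } ∪ { ω₁, ω₄, ω₅, ω₆ }
  { ω₁, ω₃, ω₄, ω₅, ω₆ }  = { ω₁, ω₃, ω₅ } ∪ { ω₁, ω₄, ω₅, ω₆ }
  { ω₂, ω₃, ω₄, ω₅, ω₆ }  = { ω₂, ω₄, ω₆ } ∪ { ω₂, ω₃, ω₅ }
  (now 17)
Step 3. New:
  { ω₁ }  = complement { ω₂, ω₃, ω₄, ω₅, ω₆ }
  { ω₂ }  = complement { ω₁, ω₃, ω₄, ω₅, ω₆ }
  { ω₃ }  = complement { ω₁, ω₂, ω₄, ω₅, ω₆ }
  { ω₅ }  = complement { ω₁, ω₂, ω₃, ω₄, ω₆ }
  { ω₁, ω₅ }  = complement { ω₂, ω₃, ω₄, ω₆ }
  { ω₃, ω₄, ω₅, ω₆ }  = { ω₃, ω₅ } ∪ { ω₄, ω₆ }
  (now 23)
Step 4 adds 9:
  { ω₁, ω₂ }  = complement { ω₃, ω₄, ω₅, ω₆ }
  { ω₁, ω₃ }  = { ω₃ } ∪ { ω₁ }
  { ω₂, ω₅ }  = { ω₂ } ∪ { ω₅ }
  { ω₁, ω₂, ω₃ }  = { ω₂, ω₃ } ∪ { ω₁ }
  { ω₁, ω₂, ω₅ }  = { ω₂ } ∪ { ω₁, ω₅ }
  { ω₃, ω₄, ω₆ }  = { ω₃ } ∪ { ω₄, ω₆ }
  { ω₄, ω₅, ω₆ }  = { ω₅ } ∪ { ω₄, ω₆ }
  { ω₁, ω₃, ω₄, ω₆ }  = { ω₁, ω₄, ω₆ } ∪ { ω₃ }
  { ω₂, ω₄, ω₅, ω₆ }  = { ω₂, ω₄, ω₆ } ∪ { ω₅ }
  (now 32)
After Step 5 the family is unchanged; done.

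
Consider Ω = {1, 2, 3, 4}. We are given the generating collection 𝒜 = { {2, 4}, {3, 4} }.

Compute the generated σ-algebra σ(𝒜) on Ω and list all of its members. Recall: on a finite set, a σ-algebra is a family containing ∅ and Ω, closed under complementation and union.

Answer: σ(𝒜) = { ∅, {1}, {2}, {3}, {4}, {1, 2}, {1, 3}, {1, 4}, {2, 3}, {2, 4}, {3, 4}, {1, 2, 3}, {1, 2, 4}, {1, 3, 4}, {2, 3, 4}, Ω }

Derivation:
Initial family (4 sets): { ∅, {2, 4}, {3, 4}, Ω }.
Step 1 (3 new):
  {1, 2}  = complement {3, 4}
  {1, 3}  = complement {2, 4}
  {2, 3, 4}  = {3, 4} ∪ {2, 4}
  |family| = 7
Step 2 (4 new):
  {1}  = complement {2, 3, 4}
  {1, 2, 3}  = {1, 2} ∪ {1, 3}
  {1, 2, 4}  = {1, 2} ∪ {2, 4}
  {1, 3, 4}  = {3, 4} ∪ {1, 3}
  |family| = 11
Step 3 adds 3:
  {2}  = complement {1, 3, 4}
  {3}  = complement {1, 2, 4}
  {4}  = complement {1, 2, 3}
  |family| = 14
Step 4. New:
  {1, 4}  = {4} ∪ {1}
  {2, 3}  = {3} ∪ {2}
  |family| = 16
Step 5: already closed under ᶜ and ∪.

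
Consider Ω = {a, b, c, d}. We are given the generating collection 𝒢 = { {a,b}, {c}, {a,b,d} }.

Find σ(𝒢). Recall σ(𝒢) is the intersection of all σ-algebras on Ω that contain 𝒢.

|σ(𝒢)| = 8.  σ(𝒢) = { {}, {c}, {d}, {a,b}, {c,d}, {a,b,c}, {a,b,d}, Ω }

Trace:
Seed the family with 𝒢 together with ∅ and Ω: { {}, {c}, {a,b}, {a,b,d}, Ω }.
Step 1 adds 2:
  {c,d}  = ᶜ of {a,b}
  {a,b,c}  = {c} ∪ {a,b}
  [7 total]
Step 2: +1 →
  {d}  = ᶜ of {a,b,c}
  [8 total]
Step 3: already closed under ᶜ and ∪.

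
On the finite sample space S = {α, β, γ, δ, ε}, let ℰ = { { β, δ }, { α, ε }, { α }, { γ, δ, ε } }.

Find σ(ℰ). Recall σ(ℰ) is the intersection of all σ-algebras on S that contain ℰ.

Answer: σ(ℰ) = { {  }, { α }, { β }, { γ }, { δ }, { ε }, { α, β }, { α, γ }, { α, δ }, { α, ε }, { β, γ }, { β, δ }, { β, ε }, { γ, δ }, { γ, ε }, { δ, ε }, { α, β, γ }, { α, β, δ }, { α, β, ε }, { α, γ, δ }, { α, γ, ε }, { α, δ, ε }, { β, γ, δ }, { β, γ, ε }, { β, δ, ε }, { γ, δ, ε }, { α, β, γ, δ }, { α, β, γ, ε }, { α, β, δ, ε }, { α, γ, δ, ε }, { β, γ, δ, ε }, S }

Derivation:
Start: ℰ ∪ {∅, S} = { {  }, { α }, { α, ε }, { β, δ }, { γ, δ, ε }, S }.
Iteration 1 (7 new):
  { α, β }  = S∖{ γ, δ, ε }
  { α, β, δ }  = { β, δ } ∪ { α }
  { α, γ, ε }  = S∖{ β, δ }
  { β, γ, δ }  = S∖{ α, ε }
  { α, β, δ, ε }  = { α, ε } ∪ { β, δ }
  { α, γ, δ, ε }  = { γ, δ, ε } ∪ { α, ε }
  { β, γ, δ, ε }  = S∖{ α }
  (now 13)
Iteration 2 adds 6:
  { β }  = S∖{ α, γ, δ, ε }
  { γ }  = S∖{ α, β, δ, ε }
  { γ, ε }  = S∖{ α, β, δ }
  { α, β, ε }  = { α, β } ∪ { α, ε }
  { α, β, γ, δ }  = { α, β } ∪ { β, γ, δ }
  { α, β, γ, ε }  = { α, β } ∪ { α, γ, ε }
  (now 19)
Iteration 3: +7 →
  { δ }  = S∖{ α, β, γ, ε }
  { ε }  = S∖{ α, β, γ, δ }
  { α, γ }  = { γ } ∪ { α }
  { β, γ }  = { β } ∪ { γ }
  { γ, δ }  = S∖{ α, β, ε }
  { α, β, γ }  = { α, β } ∪ { γ }
  { β, γ, ε }  = { β } ∪ { γ, ε }
  (now 26)
Iteration 4 (6 new):
  { α, δ }  = S∖{ β, γ, ε }
  { β, ε }  = { β } ∪ { ε }
  { δ, ε }  = S∖{ α, β, γ }
  { α, γ, δ }  = { γ, δ } ∪ { α, γ }
  { α, δ, ε }  = S∖{ β, γ }
  { β, δ, ε }  = S∖{ α, γ }
  (now 32)
Iteration 5: no new sets; the family is a σ-algebra.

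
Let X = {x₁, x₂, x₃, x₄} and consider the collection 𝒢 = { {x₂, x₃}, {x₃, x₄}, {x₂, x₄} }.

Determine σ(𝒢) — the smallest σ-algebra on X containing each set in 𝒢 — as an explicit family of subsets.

Seed the family with 𝒢 together with ∅ and X: { {}, {x₂, x₃}, {x₂, x₄}, {x₃, x₄}, X }.
Iteration 1 (4 new):
  {x₁, x₂}  = {x₃, x₄}ᶜ
  {x₁, x₃}  = {x₂, x₄}ᶜ
  {x₁, x₄}  = {x₂, x₃}ᶜ
  {x₂, x₃, x₄}  = {x₃, x₄} ∪ {x₂, x₃}
  (now 9)
Iteration 2: 4 new —
  {x₁}  = {x₂, x₃, x₄}ᶜ
  {x₁, x₂, x₃}  = {x₁, x₂} ∪ {x₂, x₃}
  {x₁, x₂, x₄}  = {x₁, x₂} ∪ {x₁, x₄}
  {x₁, x₃, x₄}  = {x₃, x₄} ∪ {x₁, x₄}
  (now 13)
Iteration 3 (3 new):
  {x₂}  = {x₁, x₃, x₄}ᶜ
  {x₃}  = {x₁, x₂, x₄}ᶜ
  {x₄}  = {x₁, x₂, x₃}ᶜ
  (now 16)
Iteration 4: closed — nothing new.

Hence σ(𝒢) has 16 members: { {}, {x₁}, {x₂}, {x₃}, {x₄}, {x₁, x₂}, {x₁, x₃}, {x₁, x₄}, {x₂, x₃}, {x₂, x₄}, {x₃, x₄}, {x₁, x₂, x₃}, {x₁, x₂, x₄}, {x₁, x₃, x₄}, {x₂, x₃, x₄}, X }.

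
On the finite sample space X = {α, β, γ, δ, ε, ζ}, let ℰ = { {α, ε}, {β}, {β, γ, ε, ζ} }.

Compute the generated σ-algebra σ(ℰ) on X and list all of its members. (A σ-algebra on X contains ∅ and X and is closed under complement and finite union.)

|σ(ℰ)| = 32.  σ(ℰ) = { {}, {α}, {β}, {δ}, {ε}, {α, β}, {α, δ}, {α, ε}, {β, δ}, {β, ε}, {γ, ζ}, {δ, ε}, {α, β, δ}, {α, β, ε}, {α, γ, ζ}, {α, δ, ε}, {β, γ, ζ}, {β, δ, ε}, {γ, δ, ζ}, {γ, ε, ζ}, {α, β, γ, ζ}, {α, β, δ, ε}, {α, γ, δ, ζ}, {α, γ, ε, ζ}, {β, γ, δ, ζ}, {β, γ, ε, ζ}, {γ, δ, ε, ζ}, {α, β, γ, δ, ζ}, {α, β, γ, ε, ζ}, {α, γ, δ, ε, ζ}, {β, γ, δ, ε, ζ}, X }

Trace:
Take S₀ = ℰ ∪ {∅, X} = { {}, {β}, {α, ε}, {β, γ, ε, ζ}, X }.
Iteration 1: 5 new —
  {α, δ}  = ᶜ of {β, γ, ε, ζ}
  {α, β, ε}  = {α, ε} ∪ {β}
  {β, γ, δ, ζ}  = ᶜ of {α, ε}
  {α, β, γ, ε, ζ}  = {α, ε} ∪ {β, γ, ε, ζ}
  {α, γ, δ, ε, ζ}  = ᶜ of {β}
Iteration 2: 7 new —
  {δ}  = ᶜ of {α, β, γ, ε, ζ}
  {α, β, δ}  = {β} ∪ {α, δ}
  {α, δ, ε}  = {α, δ} ∪ {α, ε}
  {γ, δ, ζ}  = ᶜ of {α, β, ε}
  {α, β, δ, ε}  = {α, β, ε} ∪ {α, δ}
  {α, β, γ, δ, ζ}  = {α, δ} ∪ {β, γ, δ, ζ}
  {β, γ, δ, ε, ζ}  = {β, γ, δ, ζ} ∪ {β, γ, ε, ζ}
Iteration 3: +7 →
  {α}  = ᶜ of {β, γ, δ, ε, ζ}
  {ε}  = ᶜ of {α, β, γ, δ, ζ}
  {β, δ}  = {δ} ∪ {β}
  {γ, ζ}  = ᶜ of {α, β, δ, ε}
  {β, γ, ζ}  = ᶜ of {α, δ, ε}
  {γ, ε, ζ}  = ᶜ of {α, β, δ}
  {α, γ, δ, ζ}  = {α, δ} ∪ {γ, δ, ζ}
Iteration 4: +8 →
  {α, β}  = {α} ∪ {β}
  {β, ε}  = ᶜ of {α, γ, δ, ζ}
  {δ, ε}  = {ε} ∪ {δ}
  {α, γ, ζ}  = {α} ∪ {γ, ζ}
  {β, δ, ε}  = {ε} ∪ {β, δ}
  {α, β, γ, ζ}  = {α} ∪ {β, γ, ζ}
  {α, γ, ε, ζ}  = ᶜ of {β, δ}
  {γ, δ, ε, ζ}  = {ε} ∪ {γ, δ, ζ}
Iteration 5 adds nothing — fixpoint reached.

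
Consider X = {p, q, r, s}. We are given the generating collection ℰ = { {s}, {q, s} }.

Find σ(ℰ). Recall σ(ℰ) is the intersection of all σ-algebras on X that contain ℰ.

Begin from { {}, {s}, {q, s}, X } (that is, ℰ plus ∅ and X).
Step 1: 2 new —
  {p, r}  = X∖{q, s}
  {p, q, r}  = X∖{s}
  (now 6)
Step 2 adds 1:
  {p, r, s}  = {p, r} ∪ {s}
  (now 7)
Step 3 (1 new):
  {q}  = X∖{p, r, s}
  (now 8)
Step 4: no new sets; the family is a σ-algebra.

Therefore σ(ℰ) = { {}, {q}, {s}, {p, r}, {q, s}, {p, q, r}, {p, r, s}, X } (|σ(ℰ)| = 8).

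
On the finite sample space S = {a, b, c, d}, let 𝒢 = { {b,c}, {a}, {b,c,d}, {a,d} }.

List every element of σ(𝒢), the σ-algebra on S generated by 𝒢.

σ(𝒢) (8 sets): { ∅, {a}, {d}, {a,d}, {b,c}, {a,b,c}, {b,c,d}, S }

Trace:
Start: 𝒢 ∪ {∅, S} = { ∅, {a}, {a,d}, {b,c}, {b,c,d}, S }.
Pass 1: +1 →
  {a,b,c}  = {b,c} ∪ {a}
  — 7 sets.
Pass 2: 1 new —
  {d}  = {a,b,c}ᶜ
  — 8 sets.
Pass 3: already closed under ᶜ and ∪.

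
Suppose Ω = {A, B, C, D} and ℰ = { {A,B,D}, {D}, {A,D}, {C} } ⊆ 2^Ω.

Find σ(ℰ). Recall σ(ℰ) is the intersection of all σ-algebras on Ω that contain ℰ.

Answer: σ(ℰ) = { {}, {A}, {B}, {C}, {D}, {A,B}, {A,C}, {A,D}, {B,C}, {B,D}, {C,D}, {A,B,C}, {A,B,D}, {A,C,D}, {B,C,D}, Ω }

Trace:
Initial family (6 sets): { {}, {C}, {D}, {A,D}, {A,B,D}, Ω }.
Pass 1. New:
  {B,C}  = {A,D}ᶜ
  {C,D}  = {C} ∪ {D}
  {A,B,C}  = {D}ᶜ
  {A,C,D}  = {C} ∪ {A,D}
  (now 10)
Pass 2: 3 new —
  {B}  = {A,C,D}ᶜ
  {A,B}  = {C,D}ᶜ
  {B,C,D}  = {C,D} ∪ {B,C}
  (now 13)
Pass 3 (2 new):
  {A}  = {B,C,D}ᶜ
  {B,D}  = {D} ∪ {B}
  (now 15)
Pass 4: +1 →
  {A,C}  = {B,D}ᶜ
  (now 16)
Pass 5: already closed under ᶜ and ∪.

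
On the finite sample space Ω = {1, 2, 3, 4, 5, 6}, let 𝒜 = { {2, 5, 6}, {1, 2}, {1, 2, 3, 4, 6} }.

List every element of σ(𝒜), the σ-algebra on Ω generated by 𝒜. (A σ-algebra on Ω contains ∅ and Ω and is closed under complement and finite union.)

σ(𝒜) (32 sets): { {}, {1}, {2}, {5}, {6}, {1, 2}, {1, 5}, {1, 6}, {2, 5}, {2, 6}, {3, 4}, {5, 6}, {1, 2, 5}, {1, 2, 6}, {1, 3, 4}, {1, 5, 6}, {2, 3, 4}, {2, 5, 6}, {3, 4, 5}, {3, 4, 6}, {1, 2, 3, 4}, {1, 2, 5, 6}, {1, 3, 4, 5}, {1, 3, 4, 6}, {2, 3, 4, 5}, {2, 3, 4, 6}, {3, 4, 5, 6}, {1, 2, 3, 4, 5}, {1, 2, 3, 4, 6}, {1, 3, 4, 5, 6}, {2, 3, 4, 5, 6}, Ω }

Derivation:
Seed the family with 𝒜 together with ∅ and Ω: { {}, {1, 2}, {2, 5, 6}, {1, 2, 3, 4, 6}, Ω }.
Pass 1 (4 new):
  {5}  = complement {1, 2, 3, 4, 6}
  {1, 3, 4}  = complement {2, 5, 6}
  {1, 2, 5, 6}  = {1, 2} ∪ {2, 5, 6}
  {3, 4, 5, 6}  = complement {1, 2}
  (now 9)
Pass 2. New:
  {3, 4}  = complement {1, 2, 5, 6}
  {1, 2, 5}  = {1, 2} ∪ {5}
  {1, 2, 3, 4}  = {1, 2} ∪ {1, 3, 4}
  {1, 3, 4, 5}  = {5} ∪ {1, 3, 4}
  {1, 3, 4, 5, 6}  = {3, 4, 5, 6} ∪ {1, 3, 4}
  {2, 3, 4, 5, 6}  = {3, 4, 5, 6} ∪ {2, 5, 6}
  (now 15)
Pass 3 adds 7:
  {1}  = complement {2, 3, 4, 5, 6}
  {2}  = complement {1, 3, 4, 5, 6}
  {2, 6}  = complement {1, 3, 4, 5}
  {5, 6}  = complement {1, 2, 3, 4}
  {3, 4, 5}  = {3, 4} ∪ {5}
  {3, 4, 6}  = complement {1, 2, 5}
  {1, 2, 3, 4, 5}  = {1, 2, 5} ∪ {1, 3, 4}
  (now 22)
Pass 4: 9 new —
  {6}  = complement {1, 2, 3, 4, 5}
  {1, 5}  = {5} ∪ {1}
  {2, 5}  = {2} ∪ {5}
  {1, 2, 6}  = complement {3, 4, 5}
  {1, 5, 6}  = {5, 6} ∪ {1}
  {2, 3, 4}  = {3, 4} ∪ {2}
  {1, 3, 4, 6}  = {1, 3, 4} ∪ {3, 4, 6}
  {2, 3, 4, 5}  = {3, 4, 5} ∪ {2}
  {2, 3, 4, 6}  = {3, 4} ∪ {2, 6}
  (now 31)
Pass 5 adds 1:
  {1, 6}  = complement {2, 3, 4, 5}
  (now 32)
Pass 6: closed — nothing new.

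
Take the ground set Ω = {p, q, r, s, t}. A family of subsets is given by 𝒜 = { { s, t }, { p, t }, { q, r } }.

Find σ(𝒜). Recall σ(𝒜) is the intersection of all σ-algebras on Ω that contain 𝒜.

Start: 𝒜 ∪ {∅, Ω} = { ∅, { p, t }, { q, r }, { s, t }, Ω }.
Step 1 adds 5:
  { p, q, r }  = { s, t }ᶜ
  { p, s, t }  = { q, r }ᶜ
  { q, r, s }  = { p, t }ᶜ
  { p, q, r, t }  = { q, r } ∪ { p, t }
  { q, r, s, t }  = { s, t } ∪ { q, r }
Step 2 adds 3:
  { p }  = { q, r, s, t }ᶜ
  { s }  = { p, q, r, t }ᶜ
  { p, q, r, s }  = { p, q, r } ∪ { q, r, s }
Step 3. New:
  { t }  = { p, q, r, s }ᶜ
  { p, s }  = { s } ∪ { p }
Step 4 adds 1:
  { q, r, t }  = { p, s }ᶜ
After Step 5 the family is unchanged; done.

σ(𝒜) = { ∅, { p }, { s }, { t }, { p, s }, { p, t }, { q, r }, { s, t }, { p, q, r }, { p, s, t }, { q, r, s }, { q, r, t }, { p, q, r, s }, { p, q, r, t }, { q, r, s, t }, Ω }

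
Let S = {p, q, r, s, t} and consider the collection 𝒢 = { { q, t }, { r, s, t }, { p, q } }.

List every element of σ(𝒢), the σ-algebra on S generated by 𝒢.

Seed the family with 𝒢 together with ∅ and S: { {  }, { p, q }, { q, t }, { r, s, t }, S }.
Step 1 (3 new):
  { p, q, t }  = { q, t } ∪ { p, q }
  { p, r, s }  = { q, t }ᶜ
  { q, r, s, t }  = { q, t } ∪ { r, s, t }
  (now 8)
Step 2 (4 new):
  { p }  = { q, r, s, t }ᶜ
  { r, s }  = { p, q, t }ᶜ
  { p, q, r, s }  = { p, r, s } ∪ { p, q }
  { p, r, s, t }  = { r, s, t } ∪ { p, r, s }
  (now 12)
Step 3 (2 new):
  { q }  = { p, r, s, t }ᶜ
  { t }  = { p, q, r, s }ᶜ
  (now 14)
Step 4 (2 new):
  { p, t }  = { t } ∪ { p }
  { q, r, s }  = { r, s } ∪ { q }
  (now 16)
After Step 5 the family is unchanged; done.

σ(𝒢) = { {  }, { p }, { q }, { t }, { p, q }, { p, t }, { q, t }, { r, s }, { p, q, t }, { p, r, s }, { q, r, s }, { r, s, t }, { p, q, r, s }, { p, r, s, t }, { q, r, s, t }, S }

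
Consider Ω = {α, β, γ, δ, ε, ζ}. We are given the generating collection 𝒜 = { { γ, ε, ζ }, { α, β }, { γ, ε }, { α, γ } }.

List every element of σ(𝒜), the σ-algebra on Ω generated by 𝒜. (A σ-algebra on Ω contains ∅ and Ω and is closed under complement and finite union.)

|σ(𝒜)| = 64.  σ(𝒜) = { {}, { α }, { β }, { γ }, { δ }, { ε }, { ζ }, { α, β }, { α, γ }, { α, δ }, { α, ε }, { α, ζ }, { β, γ }, { β, δ }, { β, ε }, { β, ζ }, { γ, δ }, { γ, ε }, { γ, ζ }, { δ, ε }, { δ, ζ }, { ε, ζ }, { α, β, γ }, { α, β, δ }, { α, β, ε }, { α, β, ζ }, { α, γ, δ }, { α, γ, ε }, { α, γ, ζ }, { α, δ, ε }, { α, δ, ζ }, { α, ε, ζ }, { β, γ, δ }, { β, γ, ε }, { β, γ, ζ }, { β, δ, ε }, { β, δ, ζ }, { β, ε, ζ }, { γ, δ, ε }, { γ, δ, ζ }, { γ, ε, ζ }, { δ, ε, ζ }, { α, β, γ, δ }, { α, β, γ, ε }, { α, β, γ, ζ }, { α, β, δ, ε }, { α, β, δ, ζ }, { α, β, ε, ζ }, { α, γ, δ, ε }, { α, γ, δ, ζ }, { α, γ, ε, ζ }, { α, δ, ε, ζ }, { β, γ, δ, ε }, { β, γ, δ, ζ }, { β, γ, ε, ζ }, { β, δ, ε, ζ }, { γ, δ, ε, ζ }, { α, β, γ, δ, ε }, { α, β, γ, δ, ζ }, { α, β, γ, ε, ζ }, { α, β, δ, ε, ζ }, { α, γ, δ, ε, ζ }, { β, γ, δ, ε, ζ }, Ω }

Trace:
Seed the family with 𝒜 together with ∅ and Ω: { {}, { α, β }, { α, γ }, { γ, ε }, { γ, ε, ζ }, Ω }.
Iteration 1: +9 →
  { α, β, γ }  = { α, β } ∪ { α, γ }
  { α, β, δ }  = complement { γ, ε, ζ }
  { α, γ, ε }  = { α, γ } ∪ { γ, ε }
  { α, β, γ, ε }  = { α, β } ∪ { γ, ε }
  { α, β, δ, ζ }  = complement { γ, ε }
  { α, γ, ε, ζ }  = { α, γ } ∪ { γ, ε, ζ }
  { β, δ, ε, ζ }  = complement { α, γ }
  { γ, δ, ε, ζ }  = complement { α, β }
  { α, β, γ, ε, ζ }  = { α, β } ∪ { γ, ε, ζ }
  [15 total]
Iteration 2: +11 →
  { δ }  = complement { α, β, γ, ε, ζ }
  { β, δ }  = complement { α, γ, ε, ζ }
  { δ, ζ }  = complement { α, β, γ, ε }
  { β, δ, ζ }  = complement { α, γ, ε }
  { δ, ε, ζ }  = complement { α, β, γ }
  { α, β, γ, δ }  = { α, β, γ } ∪ { α, β, δ }
  { α, β, γ, δ, ε }  = { α, γ, ε } ∪ { α, β, δ }
  { α, β, γ, δ, ζ }  = { α, β, δ, ζ } ∪ { α, β, γ }
  { α, β, δ, ε, ζ }  = { α, β, δ, ζ } ∪ { β, δ, ε, ζ }
  { α, γ, δ, ε, ζ }  = { α, γ, ε, ζ } ∪ { γ, δ, ε, ζ }
  { β, γ, δ, ε, ζ }  = { γ, δ, ε, ζ } ∪ { β, δ, ε, ζ }
  [26 total]
Iteration 3 (11 new):
  { α }  = complement { β, γ, δ, ε, ζ }
  { β }  = complement { α, γ, δ, ε, ζ }
  { γ }  = complement { α, β, δ, ε, ζ }
  { ε }  = complement { α, β, γ, δ, ζ }
  { ζ }  = complement { α, β, γ, δ, ε }
  { ε, ζ }  = complement { α, β, γ, δ }
  { α, γ, δ }  = { α, γ } ∪ { δ }
  { γ, δ, ε }  = { γ, ε } ∪ { δ }
  { α, γ, δ, ε }  = { α, γ, ε } ∪ { δ }
  { α, γ, δ, ζ }  = { α, γ } ∪ { δ, ζ }
  { β, γ, δ, ε }  = { γ, ε } ∪ { β, δ }
  [37 total]
Iteration 4: 25 new —
  { α, δ }  = { α } ∪ { δ }
  { α, ε }  = { α } ∪ { ε }
  { α, ζ }  = complement { β, γ, δ, ε }
  { β, γ }  = { β } ∪ { γ }
  { β, ε }  = complement { α, γ, δ, ζ }
  { β, ζ }  = complement { α, γ, δ, ε }
  { γ, δ }  = { γ } ∪ { δ }
  { γ, ζ }  = { ζ } ∪ { γ }
  { δ, ε }  = { ε } ∪ { δ }
  { α, β, ε }  = { α, β } ∪ { ε }
  { α, β, ζ }  = complement { γ, δ, ε }
  { α, γ, ζ }  = { ζ } ∪ { α, γ }
  { α, δ, ζ }  = { α } ∪ { δ, ζ }
  { α, ε, ζ }  = { ε, ζ } ∪ { α }
  { β, γ, δ }  = { γ } ∪ { β, δ }
  { β, γ, ε }  = { β } ∪ { γ, ε }
  { β, δ, ε }  = { ε } ∪ { β, δ }
  { β, ε, ζ }  = complement { α, γ, δ }
  { γ, δ, ζ }  = { γ } ∪ { δ, ζ }
  { α, β, γ, ζ }  = { α, β, γ } ∪ { ζ }
  { α, β, δ, ε }  = { α, β, δ } ∪ { ε }
  { α, β, ε, ζ }  = { ε, ζ } ∪ { α, β }
  { α, δ, ε, ζ }  = { α } ∪ { δ, ε, ζ }
  { β, γ, δ, ζ }  = { β, δ, ζ } ∪ { γ }
  { β, γ, ε, ζ }  = { β } ∪ { γ, ε, ζ }
  [62 total]
Iteration 5 (2 new):
  { α, δ, ε }  = { δ, ε } ∪ { α, δ }
  { β, γ, ζ }  = { β } ∪ { γ, ζ }
  [64 total]
Iteration 6 adds nothing — fixpoint reached.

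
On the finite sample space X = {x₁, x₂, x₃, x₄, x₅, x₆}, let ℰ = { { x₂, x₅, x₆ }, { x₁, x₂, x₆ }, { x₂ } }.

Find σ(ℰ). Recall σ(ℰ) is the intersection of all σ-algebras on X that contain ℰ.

σ(ℰ) (32 sets): { {}, { x₁ }, { x₂ }, { x₅ }, { x₆ }, { x₁, x₂ }, { x₁, x₅ }, { x₁, x₆ }, { x₂, x₅ }, { x₂, x₆ }, { x₃, x₄ }, { x₅, x₆ }, { x₁, x₂, x₅ }, { x₁, x₂, x₆ }, { x₁, x₃, x₄ }, { x₁, x₅, x₆ }, { x₂, x₃, x₄ }, { x₂, x₅, x₆ }, { x₃, x₄, x₅ }, { x₃, x₄, x₆ }, { x₁, x₂, x₃, x₄ }, { x₁, x₂, x₅, x₆ }, { x₁, x₃, x₄, x₅ }, { x₁, x₃, x₄, x₆ }, { x₂, x₃, x₄, x₅ }, { x₂, x₃, x₄, x₆ }, { x₃, x₄, x₅, x₆ }, { x₁, x₂, x₃, x₄, x₅ }, { x₁, x₂, x₃, x₄, x₆ }, { x₁, x₃, x₄, x₅, x₆ }, { x₂, x₃, x₄, x₅, x₆ }, X }

Derivation:
Start: ℰ ∪ {∅, X} = { {}, { x₂ }, { x₁, x₂, x₆ }, { x₂, x₅, x₆ }, X }.
Step 1 adds 4:
  { x₁, x₃, x₄ }  = X∖{ x₂, x₅, x₆ }
  { x₃, x₄, x₅ }  = X∖{ x₁, x₂, x₆ }
  { x₁, x₂, x₅, x₆ }  = { x₁, x₂, x₆ } ∪ { x₂, x₅, x₆ }
  { x₁, x₃, x₄, x₅, x₆ }  = X∖{ x₂ }
  — 9 sets.
Step 2 adds 6:
  { x₃, x₄ }  = X∖{ x₁, x₂, x₅, x₆ }
  { x₁, x₂, x₃, x₄ }  = { x₂ } ∪ { x₁, x₃, x₄ }
  { x₁, x₃, x₄, x₅ }  = { x₃, x₄, x₅ } ∪ { x₁, x₃, x₄ }
  { x₂, x₃, x₄, x₅ }  = { x₃, x₄, x₅ } ∪ { x₂ }
  { x₁, x₂, x₃, x₄, x₆ }  = { x₁, x₃, x₄ } ∪ { x₁, x₂, x₆ }
  { x₂, x₃, x₄, x₅, x₆ }  = { x₃, x₄, x₅ } ∪ { x₂, x₅, x₆ }
  — 15 sets.
Step 3: +7 →
  { x₁ }  = X∖{ x₂, x₃, x₄, x₅, x₆ }
  { x₅ }  = X∖{ x₁, x₂, x₃, x₄, x₆ }
  { x₁, x₆ }  = X∖{ x₂, x₃, x₄, x₅ }
  { x₂, x₆ }  = X∖{ x₁, x₃, x₄, x₅ }
  { x₅, x₆ }  = X∖{ x₁, x₂, x₃, x₄ }
  { x₂, x₃, x₄ }  = { x₃, x₄ } ∪ { x₂ }
  { x₁, x₂, x₃, x₄, x₅ }  = { x₃, x₄, x₅ } ∪ { x₁, x₂, x₃, x₄ }
  — 22 sets.
Step 4. New:
  { x₆ }  = X∖{ x₁, x₂, x₃, x₄, x₅ }
  { x₁, x₂ }  = { x₂ } ∪ { x₁ }
  { x₁, x₅ }  = { x₅ } ∪ { x₁ }
  { x₂, x₅ }  = { x₂ } ∪ { x₅ }
  { x₁, x₅, x₆ }  = X∖{ x₂, x₃, x₄ }
  { x₁, x₃, x₄, x₆ }  = { x₃, x₄ } ∪ { x₁, x₆ }
  { x₂, x₃, x₄, x₆ }  = { x₃, x₄ } ∪ { x₂, x₆ }
  { x₃, x₄, x₅, x₆ }  = { x₃, x₄, x₅ } ∪ { x₅, x₆ }
  — 30 sets.
Step 5: 2 new —
  { x₁, x₂, x₅ }  = { x₂, x₅ } ∪ { x₁, x₂ }
  { x₃, x₄, x₆ }  = { x₃, x₄ } ∪ { x₆ }
  — 32 sets.
Step 6: already closed under ᶜ and ∪.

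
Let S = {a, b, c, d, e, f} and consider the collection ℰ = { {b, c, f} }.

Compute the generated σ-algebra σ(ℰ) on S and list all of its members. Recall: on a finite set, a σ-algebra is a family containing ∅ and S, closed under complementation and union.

σ(ℰ) = { {}, {a, d, e}, {b, c, f}, S }

Working:
Take S₀ = ℰ ∪ {∅, S} = { {}, {b, c, f}, S }.
Iteration 1 adds 1:
  {a, d, e}  = complement {b, c, f}
  — 4 sets.
After Iteration 2 the family is unchanged; done.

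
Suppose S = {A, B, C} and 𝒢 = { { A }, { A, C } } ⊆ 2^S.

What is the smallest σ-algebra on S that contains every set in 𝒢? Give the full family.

Take S₀ = 𝒢 ∪ {∅, S} = { {  }, { A }, { A, C }, S }.
Pass 1 (2 new):
  { B }  = ᶜ of { A, C }
  { B, C }  = ᶜ of { A }
  [6 total]
Pass 2: +1 →
  { A, B }  = { B } ∪ { A }
  [7 total]
Pass 3 (1 new):
  { C }  = ᶜ of { A, B }
  [8 total]
Pass 4: closed — nothing new.

|σ(𝒢)| = 8.  σ(𝒢) = { {  }, { A }, { B }, { C }, { A, B }, { A, C }, { B, C }, S }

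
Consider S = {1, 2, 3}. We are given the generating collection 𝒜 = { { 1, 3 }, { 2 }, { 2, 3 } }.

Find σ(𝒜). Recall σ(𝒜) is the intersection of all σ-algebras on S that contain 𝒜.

Begin from { {}, { 2 }, { 1, 3 }, { 2, 3 }, S } (that is, 𝒜 plus ∅ and S).
Step 1 adds 1:
  { 1 }  = { 2, 3 }ᶜ
  (now 6)
Step 2 (1 new):
  { 1, 2 }  = { 2 } ∪ { 1 }
  (now 7)
Step 3 (1 new):
  { 3 }  = { 1, 2 }ᶜ
  (now 8)
After Step 4 the family is unchanged; done.

|σ(𝒜)| = 8.  σ(𝒜) = { {}, { 1 }, { 2 }, { 3 }, { 1, 2 }, { 1, 3 }, { 2, 3 }, S }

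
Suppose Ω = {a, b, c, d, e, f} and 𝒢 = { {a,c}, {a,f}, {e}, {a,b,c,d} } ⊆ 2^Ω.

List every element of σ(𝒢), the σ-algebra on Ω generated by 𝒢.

Initial family (6 sets): { {}, {e}, {a,c}, {a,f}, {a,b,c,d}, Ω }.
Iteration 1 (8 new):
  {e,f}  = ᶜ of {a,b,c,d}
  {a,c,e}  = {a,c} ∪ {e}
  {a,c,f}  = {a,c} ∪ {a,f}
  {a,e,f}  = {a,f} ∪ {e}
  {b,c,d,e}  = ᶜ of {a,f}
  {b,d,e,f}  = ᶜ of {a,c}
  {a,b,c,d,e}  = {a,b,c,d} ∪ {e}
  {a,b,c,d,f}  = ᶜ of {e}
  [14 total]
Iteration 2 (7 new):
  {f}  = ᶜ of {a,b,c,d,e}
  {b,c,d}  = ᶜ of {a,e,f}
  {b,d,e}  = ᶜ of {a,c,f}
  {b,d,f}  = ᶜ of {a,c,e}
  {a,c,e,f}  = {e,f} ∪ {a,c,f}
  {a,b,d,e,f}  = {a,f} ∪ {b,d,e,f}
  {b,c,d,e,f}  = {e,f} ∪ {b,c,d,e}
  [21 total]
Iteration 3 (5 new):
  {a}  = ᶜ of {b,c,d,e,f}
  {c}  = ᶜ of {a,b,d,e,f}
  {b,d}  = ᶜ of {a,c,e,f}
  {a,b,d,f}  = {b,d,f} ∪ {a,f}
  {b,c,d,f}  = {b,d,f} ∪ {b,c,d}
  [26 total]
Iteration 4: 6 new —
  {a,e}  = ᶜ of {b,c,d,f}
  {c,e}  = ᶜ of {a,b,d,f}
  {c,f}  = {f} ∪ {c}
  {a,b,d}  = {b,d} ∪ {a}
  {c,e,f}  = {e,f} ∪ {c}
  {a,b,d,e}  = {b,d,e} ∪ {a}
  [32 total]
Iteration 5: closed — nothing new.

Hence σ(𝒢) has 32 members: { {}, {a}, {c}, {e}, {f}, {a,c}, {a,e}, {a,f}, {b,d}, {c,e}, {c,f}, {e,f}, {a,b,d}, {a,c,e}, {a,c,f}, {a,e,f}, {b,c,d}, {b,d,e}, {b,d,f}, {c,e,f}, {a,b,c,d}, {a,b,d,e}, {a,b,d,f}, {a,c,e,f}, {b,c,d,e}, {b,c,d,f}, {b,d,e,f}, {a,b,c,d,e}, {a,b,c,d,f}, {a,b,d,e,f}, {b,c,d,e,f}, Ω }.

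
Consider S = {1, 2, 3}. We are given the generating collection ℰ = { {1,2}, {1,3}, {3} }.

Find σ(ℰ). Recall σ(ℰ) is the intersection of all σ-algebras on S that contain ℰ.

Answer: σ(ℰ) = { ∅, {1}, {2}, {3}, {1,2}, {1,3}, {2,3}, S }

Check:
Initial family (5 sets): { ∅, {3}, {1,2}, {1,3}, S }.
Pass 1 (1 new):
  {2}  = {1,3}ᶜ
Pass 2: +1 →
  {2,3}  = {3} ∪ {2}
Pass 3 (1 new):
  {1}  = {2,3}ᶜ
Pass 4: already closed under ᶜ and ∪.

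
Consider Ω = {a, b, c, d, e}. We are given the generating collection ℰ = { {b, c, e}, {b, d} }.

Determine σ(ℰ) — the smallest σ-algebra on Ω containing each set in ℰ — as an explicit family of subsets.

σ(ℰ) (16 sets): { {}, {a}, {b}, {d}, {a, b}, {a, d}, {b, d}, {c, e}, {a, b, d}, {a, c, e}, {b, c, e}, {c, d, e}, {a, b, c, e}, {a, c, d, e}, {b, c, d, e}, Ω }

Check:
Begin from { {}, {b, d}, {b, c, e}, Ω } (that is, ℰ plus ∅ and Ω).
Pass 1: +3 →
  {a, d}  = {b, c, e}ᶜ
  {a, c, e}  = {b, d}ᶜ
  {b, c, d, e}  = {b, d} ∪ {b, c, e}
Pass 2 (4 new):
  {a}  = {b, c, d, e}ᶜ
  {a, b, d}  = {a, d} ∪ {b, d}
  {a, b, c, e}  = {b, c, e} ∪ {a, c, e}
  {a, c, d, e}  = {a, d} ∪ {a, c, e}
Pass 3 (3 new):
  {b}  = {a, c, d, e}ᶜ
  {d}  = {a, b, c, e}ᶜ
  {c, e}  = {a, b, d}ᶜ
Pass 4. New:
  {a, b}  = {b} ∪ {a}
  {c, d, e}  = {d} ∪ {c, e}
Pass 5: no new sets; the family is a σ-algebra.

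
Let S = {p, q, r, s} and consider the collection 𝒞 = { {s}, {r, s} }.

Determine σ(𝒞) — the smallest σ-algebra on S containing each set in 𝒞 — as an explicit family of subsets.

Start: 𝒞 ∪ {∅, S} = { ∅, {s}, {r, s}, S }.
Pass 1: +2 →
  {p, q}  = S∖{r, s}
  {p, q, r}  = S∖{s}
  |family| = 6
Pass 2: +1 →
  {p, q, s}  = {p, q} ∪ {s}
  |family| = 7
Pass 3. New:
  {r}  = S∖{p, q, s}
  |family| = 8
Pass 4: stable.

σ(𝒞) = { ∅, {r}, {s}, {p, q}, {r, s}, {p, q, r}, {p, q, s}, S }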